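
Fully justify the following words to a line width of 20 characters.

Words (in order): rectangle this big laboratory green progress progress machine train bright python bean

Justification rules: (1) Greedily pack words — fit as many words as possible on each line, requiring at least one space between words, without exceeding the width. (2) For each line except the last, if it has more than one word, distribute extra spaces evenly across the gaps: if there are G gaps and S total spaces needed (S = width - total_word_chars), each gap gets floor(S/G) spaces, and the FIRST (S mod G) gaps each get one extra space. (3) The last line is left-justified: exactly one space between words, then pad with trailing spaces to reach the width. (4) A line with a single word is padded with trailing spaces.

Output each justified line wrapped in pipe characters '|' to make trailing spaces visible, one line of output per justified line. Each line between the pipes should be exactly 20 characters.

Line 1: ['rectangle', 'this', 'big'] (min_width=18, slack=2)
Line 2: ['laboratory', 'green'] (min_width=16, slack=4)
Line 3: ['progress', 'progress'] (min_width=17, slack=3)
Line 4: ['machine', 'train', 'bright'] (min_width=20, slack=0)
Line 5: ['python', 'bean'] (min_width=11, slack=9)

Answer: |rectangle  this  big|
|laboratory     green|
|progress    progress|
|machine train bright|
|python bean         |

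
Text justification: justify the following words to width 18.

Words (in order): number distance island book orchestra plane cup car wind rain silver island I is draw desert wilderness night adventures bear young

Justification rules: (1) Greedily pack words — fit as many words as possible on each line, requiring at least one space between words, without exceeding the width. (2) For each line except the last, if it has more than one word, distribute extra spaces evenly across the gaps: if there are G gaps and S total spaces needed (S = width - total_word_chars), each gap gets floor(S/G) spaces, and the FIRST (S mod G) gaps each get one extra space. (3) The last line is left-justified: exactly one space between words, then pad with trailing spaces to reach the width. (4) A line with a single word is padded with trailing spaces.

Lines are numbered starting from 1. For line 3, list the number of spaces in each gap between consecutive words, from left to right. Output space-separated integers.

Line 1: ['number', 'distance'] (min_width=15, slack=3)
Line 2: ['island', 'book'] (min_width=11, slack=7)
Line 3: ['orchestra', 'plane'] (min_width=15, slack=3)
Line 4: ['cup', 'car', 'wind', 'rain'] (min_width=17, slack=1)
Line 5: ['silver', 'island', 'I', 'is'] (min_width=18, slack=0)
Line 6: ['draw', 'desert'] (min_width=11, slack=7)
Line 7: ['wilderness', 'night'] (min_width=16, slack=2)
Line 8: ['adventures', 'bear'] (min_width=15, slack=3)
Line 9: ['young'] (min_width=5, slack=13)

Answer: 4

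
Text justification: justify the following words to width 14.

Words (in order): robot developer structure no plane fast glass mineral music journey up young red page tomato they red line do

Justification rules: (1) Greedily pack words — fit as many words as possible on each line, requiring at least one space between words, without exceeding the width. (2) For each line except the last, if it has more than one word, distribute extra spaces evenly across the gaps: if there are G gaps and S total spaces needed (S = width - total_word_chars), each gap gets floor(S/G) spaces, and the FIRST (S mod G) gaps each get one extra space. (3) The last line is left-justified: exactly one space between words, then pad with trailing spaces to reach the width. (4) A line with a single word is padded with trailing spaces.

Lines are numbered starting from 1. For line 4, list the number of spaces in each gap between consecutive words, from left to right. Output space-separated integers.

Line 1: ['robot'] (min_width=5, slack=9)
Line 2: ['developer'] (min_width=9, slack=5)
Line 3: ['structure', 'no'] (min_width=12, slack=2)
Line 4: ['plane', 'fast'] (min_width=10, slack=4)
Line 5: ['glass', 'mineral'] (min_width=13, slack=1)
Line 6: ['music', 'journey'] (min_width=13, slack=1)
Line 7: ['up', 'young', 'red'] (min_width=12, slack=2)
Line 8: ['page', 'tomato'] (min_width=11, slack=3)
Line 9: ['they', 'red', 'line'] (min_width=13, slack=1)
Line 10: ['do'] (min_width=2, slack=12)

Answer: 5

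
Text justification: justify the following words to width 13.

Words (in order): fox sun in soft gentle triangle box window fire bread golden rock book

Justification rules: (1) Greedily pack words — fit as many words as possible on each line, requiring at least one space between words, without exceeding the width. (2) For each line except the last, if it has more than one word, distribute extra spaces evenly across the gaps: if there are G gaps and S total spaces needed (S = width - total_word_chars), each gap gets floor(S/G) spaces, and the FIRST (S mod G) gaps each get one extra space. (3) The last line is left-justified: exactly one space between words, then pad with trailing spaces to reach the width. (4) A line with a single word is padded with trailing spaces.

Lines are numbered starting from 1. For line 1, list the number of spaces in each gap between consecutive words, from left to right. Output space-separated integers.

Line 1: ['fox', 'sun', 'in'] (min_width=10, slack=3)
Line 2: ['soft', 'gentle'] (min_width=11, slack=2)
Line 3: ['triangle', 'box'] (min_width=12, slack=1)
Line 4: ['window', 'fire'] (min_width=11, slack=2)
Line 5: ['bread', 'golden'] (min_width=12, slack=1)
Line 6: ['rock', 'book'] (min_width=9, slack=4)

Answer: 3 2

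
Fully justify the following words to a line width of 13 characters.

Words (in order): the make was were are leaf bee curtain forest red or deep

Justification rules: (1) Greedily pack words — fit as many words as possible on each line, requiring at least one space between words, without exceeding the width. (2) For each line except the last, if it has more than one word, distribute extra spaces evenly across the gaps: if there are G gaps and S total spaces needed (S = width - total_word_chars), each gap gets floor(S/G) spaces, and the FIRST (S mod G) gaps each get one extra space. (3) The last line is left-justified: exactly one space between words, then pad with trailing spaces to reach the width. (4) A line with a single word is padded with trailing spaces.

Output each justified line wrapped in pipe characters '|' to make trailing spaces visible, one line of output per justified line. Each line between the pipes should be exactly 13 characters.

Answer: |the  make was|
|were are leaf|
|bee   curtain|
|forest red or|
|deep         |

Derivation:
Line 1: ['the', 'make', 'was'] (min_width=12, slack=1)
Line 2: ['were', 'are', 'leaf'] (min_width=13, slack=0)
Line 3: ['bee', 'curtain'] (min_width=11, slack=2)
Line 4: ['forest', 'red', 'or'] (min_width=13, slack=0)
Line 5: ['deep'] (min_width=4, slack=9)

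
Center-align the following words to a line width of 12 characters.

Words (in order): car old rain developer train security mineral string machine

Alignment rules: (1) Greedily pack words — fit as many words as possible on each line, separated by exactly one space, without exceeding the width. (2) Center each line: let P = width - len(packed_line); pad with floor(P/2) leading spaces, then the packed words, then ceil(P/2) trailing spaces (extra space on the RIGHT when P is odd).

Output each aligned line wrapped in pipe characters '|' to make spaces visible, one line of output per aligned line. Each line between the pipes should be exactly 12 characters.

Answer: |car old rain|
| developer  |
|   train    |
|  security  |
|  mineral   |
|   string   |
|  machine   |

Derivation:
Line 1: ['car', 'old', 'rain'] (min_width=12, slack=0)
Line 2: ['developer'] (min_width=9, slack=3)
Line 3: ['train'] (min_width=5, slack=7)
Line 4: ['security'] (min_width=8, slack=4)
Line 5: ['mineral'] (min_width=7, slack=5)
Line 6: ['string'] (min_width=6, slack=6)
Line 7: ['machine'] (min_width=7, slack=5)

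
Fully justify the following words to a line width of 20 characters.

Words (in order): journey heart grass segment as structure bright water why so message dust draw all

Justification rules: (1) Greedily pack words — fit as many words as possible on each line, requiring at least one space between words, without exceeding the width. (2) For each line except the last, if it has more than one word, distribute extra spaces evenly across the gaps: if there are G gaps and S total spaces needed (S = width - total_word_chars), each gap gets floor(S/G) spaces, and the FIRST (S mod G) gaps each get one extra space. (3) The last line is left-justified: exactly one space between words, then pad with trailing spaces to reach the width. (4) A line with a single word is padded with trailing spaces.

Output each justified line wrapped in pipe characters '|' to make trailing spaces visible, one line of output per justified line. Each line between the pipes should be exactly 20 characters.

Answer: |journey  heart grass|
|segment as structure|
|bright  water why so|
|message   dust  draw|
|all                 |

Derivation:
Line 1: ['journey', 'heart', 'grass'] (min_width=19, slack=1)
Line 2: ['segment', 'as', 'structure'] (min_width=20, slack=0)
Line 3: ['bright', 'water', 'why', 'so'] (min_width=19, slack=1)
Line 4: ['message', 'dust', 'draw'] (min_width=17, slack=3)
Line 5: ['all'] (min_width=3, slack=17)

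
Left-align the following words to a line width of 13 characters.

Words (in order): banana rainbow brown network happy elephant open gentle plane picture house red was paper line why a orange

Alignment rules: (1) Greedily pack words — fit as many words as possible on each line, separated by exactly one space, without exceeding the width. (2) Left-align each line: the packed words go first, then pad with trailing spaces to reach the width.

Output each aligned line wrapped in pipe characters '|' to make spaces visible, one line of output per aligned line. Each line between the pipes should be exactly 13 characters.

Answer: |banana       |
|rainbow brown|
|network happy|
|elephant open|
|gentle plane |
|picture house|
|red was paper|
|line why a   |
|orange       |

Derivation:
Line 1: ['banana'] (min_width=6, slack=7)
Line 2: ['rainbow', 'brown'] (min_width=13, slack=0)
Line 3: ['network', 'happy'] (min_width=13, slack=0)
Line 4: ['elephant', 'open'] (min_width=13, slack=0)
Line 5: ['gentle', 'plane'] (min_width=12, slack=1)
Line 6: ['picture', 'house'] (min_width=13, slack=0)
Line 7: ['red', 'was', 'paper'] (min_width=13, slack=0)
Line 8: ['line', 'why', 'a'] (min_width=10, slack=3)
Line 9: ['orange'] (min_width=6, slack=7)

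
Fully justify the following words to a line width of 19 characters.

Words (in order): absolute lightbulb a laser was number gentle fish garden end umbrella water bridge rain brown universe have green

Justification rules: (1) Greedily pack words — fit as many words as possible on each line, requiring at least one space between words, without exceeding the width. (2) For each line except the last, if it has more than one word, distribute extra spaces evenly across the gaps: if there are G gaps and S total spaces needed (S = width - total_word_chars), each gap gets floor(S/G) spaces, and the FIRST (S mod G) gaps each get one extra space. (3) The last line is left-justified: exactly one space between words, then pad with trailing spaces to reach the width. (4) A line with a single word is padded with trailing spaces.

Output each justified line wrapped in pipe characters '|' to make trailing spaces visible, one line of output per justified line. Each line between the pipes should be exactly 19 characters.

Line 1: ['absolute', 'lightbulb'] (min_width=18, slack=1)
Line 2: ['a', 'laser', 'was', 'number'] (min_width=18, slack=1)
Line 3: ['gentle', 'fish', 'garden'] (min_width=18, slack=1)
Line 4: ['end', 'umbrella', 'water'] (min_width=18, slack=1)
Line 5: ['bridge', 'rain', 'brown'] (min_width=17, slack=2)
Line 6: ['universe', 'have', 'green'] (min_width=19, slack=0)

Answer: |absolute  lightbulb|
|a  laser was number|
|gentle  fish garden|
|end  umbrella water|
|bridge  rain  brown|
|universe have green|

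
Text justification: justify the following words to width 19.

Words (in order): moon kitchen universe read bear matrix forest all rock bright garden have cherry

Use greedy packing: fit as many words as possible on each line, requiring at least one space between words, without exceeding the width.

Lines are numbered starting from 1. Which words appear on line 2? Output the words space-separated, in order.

Line 1: ['moon', 'kitchen'] (min_width=12, slack=7)
Line 2: ['universe', 'read', 'bear'] (min_width=18, slack=1)
Line 3: ['matrix', 'forest', 'all'] (min_width=17, slack=2)
Line 4: ['rock', 'bright', 'garden'] (min_width=18, slack=1)
Line 5: ['have', 'cherry'] (min_width=11, slack=8)

Answer: universe read bear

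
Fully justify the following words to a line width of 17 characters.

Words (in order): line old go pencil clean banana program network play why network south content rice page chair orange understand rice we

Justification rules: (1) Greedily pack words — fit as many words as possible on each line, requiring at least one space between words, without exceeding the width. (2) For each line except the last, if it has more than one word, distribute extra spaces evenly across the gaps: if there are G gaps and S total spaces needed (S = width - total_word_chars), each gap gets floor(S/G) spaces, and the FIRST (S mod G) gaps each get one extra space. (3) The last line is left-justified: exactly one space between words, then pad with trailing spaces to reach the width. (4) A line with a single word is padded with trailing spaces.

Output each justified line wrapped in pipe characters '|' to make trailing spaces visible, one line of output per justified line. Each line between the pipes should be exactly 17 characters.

Line 1: ['line', 'old', 'go'] (min_width=11, slack=6)
Line 2: ['pencil', 'clean'] (min_width=12, slack=5)
Line 3: ['banana', 'program'] (min_width=14, slack=3)
Line 4: ['network', 'play', 'why'] (min_width=16, slack=1)
Line 5: ['network', 'south'] (min_width=13, slack=4)
Line 6: ['content', 'rice', 'page'] (min_width=17, slack=0)
Line 7: ['chair', 'orange'] (min_width=12, slack=5)
Line 8: ['understand', 'rice'] (min_width=15, slack=2)
Line 9: ['we'] (min_width=2, slack=15)

Answer: |line    old    go|
|pencil      clean|
|banana    program|
|network  play why|
|network     south|
|content rice page|
|chair      orange|
|understand   rice|
|we               |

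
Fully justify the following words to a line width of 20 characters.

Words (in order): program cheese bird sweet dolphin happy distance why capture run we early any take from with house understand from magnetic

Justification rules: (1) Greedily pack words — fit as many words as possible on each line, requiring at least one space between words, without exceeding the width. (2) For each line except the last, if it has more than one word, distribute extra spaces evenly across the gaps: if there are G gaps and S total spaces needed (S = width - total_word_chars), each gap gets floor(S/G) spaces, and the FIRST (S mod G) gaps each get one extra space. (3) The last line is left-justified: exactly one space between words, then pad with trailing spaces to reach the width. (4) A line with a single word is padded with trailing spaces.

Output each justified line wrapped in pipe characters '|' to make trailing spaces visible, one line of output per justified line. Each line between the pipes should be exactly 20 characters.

Line 1: ['program', 'cheese', 'bird'] (min_width=19, slack=1)
Line 2: ['sweet', 'dolphin', 'happy'] (min_width=19, slack=1)
Line 3: ['distance', 'why', 'capture'] (min_width=20, slack=0)
Line 4: ['run', 'we', 'early', 'any'] (min_width=16, slack=4)
Line 5: ['take', 'from', 'with', 'house'] (min_width=20, slack=0)
Line 6: ['understand', 'from'] (min_width=15, slack=5)
Line 7: ['magnetic'] (min_width=8, slack=12)

Answer: |program  cheese bird|
|sweet  dolphin happy|
|distance why capture|
|run   we  early  any|
|take from with house|
|understand      from|
|magnetic            |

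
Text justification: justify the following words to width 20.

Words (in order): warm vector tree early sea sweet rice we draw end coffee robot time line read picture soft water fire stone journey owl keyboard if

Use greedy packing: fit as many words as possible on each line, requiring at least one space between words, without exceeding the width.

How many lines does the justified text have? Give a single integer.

Answer: 7

Derivation:
Line 1: ['warm', 'vector', 'tree'] (min_width=16, slack=4)
Line 2: ['early', 'sea', 'sweet', 'rice'] (min_width=20, slack=0)
Line 3: ['we', 'draw', 'end', 'coffee'] (min_width=18, slack=2)
Line 4: ['robot', 'time', 'line', 'read'] (min_width=20, slack=0)
Line 5: ['picture', 'soft', 'water'] (min_width=18, slack=2)
Line 6: ['fire', 'stone', 'journey'] (min_width=18, slack=2)
Line 7: ['owl', 'keyboard', 'if'] (min_width=15, slack=5)
Total lines: 7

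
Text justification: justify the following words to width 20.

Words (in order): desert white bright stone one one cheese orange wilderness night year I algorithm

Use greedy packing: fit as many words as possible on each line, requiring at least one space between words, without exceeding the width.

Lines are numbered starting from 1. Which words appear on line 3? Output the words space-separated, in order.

Answer: orange wilderness

Derivation:
Line 1: ['desert', 'white', 'bright'] (min_width=19, slack=1)
Line 2: ['stone', 'one', 'one', 'cheese'] (min_width=20, slack=0)
Line 3: ['orange', 'wilderness'] (min_width=17, slack=3)
Line 4: ['night', 'year', 'I'] (min_width=12, slack=8)
Line 5: ['algorithm'] (min_width=9, slack=11)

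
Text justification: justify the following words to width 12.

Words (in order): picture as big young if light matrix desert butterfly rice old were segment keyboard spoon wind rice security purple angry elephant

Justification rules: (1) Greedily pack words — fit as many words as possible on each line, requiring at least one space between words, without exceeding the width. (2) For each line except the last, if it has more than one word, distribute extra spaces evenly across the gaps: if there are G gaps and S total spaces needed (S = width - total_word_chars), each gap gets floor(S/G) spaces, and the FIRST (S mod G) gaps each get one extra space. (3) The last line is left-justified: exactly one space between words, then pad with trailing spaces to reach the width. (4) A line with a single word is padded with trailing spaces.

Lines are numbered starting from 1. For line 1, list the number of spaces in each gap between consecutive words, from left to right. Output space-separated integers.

Answer: 3

Derivation:
Line 1: ['picture', 'as'] (min_width=10, slack=2)
Line 2: ['big', 'young', 'if'] (min_width=12, slack=0)
Line 3: ['light', 'matrix'] (min_width=12, slack=0)
Line 4: ['desert'] (min_width=6, slack=6)
Line 5: ['butterfly'] (min_width=9, slack=3)
Line 6: ['rice', 'old'] (min_width=8, slack=4)
Line 7: ['were', 'segment'] (min_width=12, slack=0)
Line 8: ['keyboard'] (min_width=8, slack=4)
Line 9: ['spoon', 'wind'] (min_width=10, slack=2)
Line 10: ['rice'] (min_width=4, slack=8)
Line 11: ['security'] (min_width=8, slack=4)
Line 12: ['purple', 'angry'] (min_width=12, slack=0)
Line 13: ['elephant'] (min_width=8, slack=4)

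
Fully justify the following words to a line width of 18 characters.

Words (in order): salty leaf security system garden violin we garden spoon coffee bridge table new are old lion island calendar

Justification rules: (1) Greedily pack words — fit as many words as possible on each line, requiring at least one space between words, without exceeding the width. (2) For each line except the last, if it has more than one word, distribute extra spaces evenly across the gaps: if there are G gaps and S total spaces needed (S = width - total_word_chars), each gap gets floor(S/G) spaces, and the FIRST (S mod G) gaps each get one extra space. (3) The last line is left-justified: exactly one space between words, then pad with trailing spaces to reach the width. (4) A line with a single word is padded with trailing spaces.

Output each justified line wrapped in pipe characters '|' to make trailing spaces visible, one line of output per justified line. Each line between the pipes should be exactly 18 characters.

Answer: |salty         leaf|
|security    system|
|garden  violin  we|
|garden       spoon|
|coffee      bridge|
|table  new are old|
|lion        island|
|calendar          |

Derivation:
Line 1: ['salty', 'leaf'] (min_width=10, slack=8)
Line 2: ['security', 'system'] (min_width=15, slack=3)
Line 3: ['garden', 'violin', 'we'] (min_width=16, slack=2)
Line 4: ['garden', 'spoon'] (min_width=12, slack=6)
Line 5: ['coffee', 'bridge'] (min_width=13, slack=5)
Line 6: ['table', 'new', 'are', 'old'] (min_width=17, slack=1)
Line 7: ['lion', 'island'] (min_width=11, slack=7)
Line 8: ['calendar'] (min_width=8, slack=10)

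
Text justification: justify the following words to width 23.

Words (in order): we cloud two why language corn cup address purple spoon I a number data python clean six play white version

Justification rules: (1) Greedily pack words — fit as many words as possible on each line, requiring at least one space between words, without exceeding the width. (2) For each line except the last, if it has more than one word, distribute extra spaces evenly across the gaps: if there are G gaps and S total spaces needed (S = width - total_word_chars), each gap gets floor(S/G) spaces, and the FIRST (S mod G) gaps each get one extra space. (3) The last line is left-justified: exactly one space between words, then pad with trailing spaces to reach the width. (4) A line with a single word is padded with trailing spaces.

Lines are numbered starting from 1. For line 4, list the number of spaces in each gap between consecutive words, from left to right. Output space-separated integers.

Line 1: ['we', 'cloud', 'two', 'why'] (min_width=16, slack=7)
Line 2: ['language', 'corn', 'cup'] (min_width=17, slack=6)
Line 3: ['address', 'purple', 'spoon', 'I'] (min_width=22, slack=1)
Line 4: ['a', 'number', 'data', 'python'] (min_width=20, slack=3)
Line 5: ['clean', 'six', 'play', 'white'] (min_width=20, slack=3)
Line 6: ['version'] (min_width=7, slack=16)

Answer: 2 2 2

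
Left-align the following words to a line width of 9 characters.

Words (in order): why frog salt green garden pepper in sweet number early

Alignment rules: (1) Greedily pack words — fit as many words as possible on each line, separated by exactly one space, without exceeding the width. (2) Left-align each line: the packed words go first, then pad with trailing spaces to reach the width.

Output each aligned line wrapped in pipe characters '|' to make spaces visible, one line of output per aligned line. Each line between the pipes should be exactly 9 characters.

Answer: |why frog |
|salt     |
|green    |
|garden   |
|pepper in|
|sweet    |
|number   |
|early    |

Derivation:
Line 1: ['why', 'frog'] (min_width=8, slack=1)
Line 2: ['salt'] (min_width=4, slack=5)
Line 3: ['green'] (min_width=5, slack=4)
Line 4: ['garden'] (min_width=6, slack=3)
Line 5: ['pepper', 'in'] (min_width=9, slack=0)
Line 6: ['sweet'] (min_width=5, slack=4)
Line 7: ['number'] (min_width=6, slack=3)
Line 8: ['early'] (min_width=5, slack=4)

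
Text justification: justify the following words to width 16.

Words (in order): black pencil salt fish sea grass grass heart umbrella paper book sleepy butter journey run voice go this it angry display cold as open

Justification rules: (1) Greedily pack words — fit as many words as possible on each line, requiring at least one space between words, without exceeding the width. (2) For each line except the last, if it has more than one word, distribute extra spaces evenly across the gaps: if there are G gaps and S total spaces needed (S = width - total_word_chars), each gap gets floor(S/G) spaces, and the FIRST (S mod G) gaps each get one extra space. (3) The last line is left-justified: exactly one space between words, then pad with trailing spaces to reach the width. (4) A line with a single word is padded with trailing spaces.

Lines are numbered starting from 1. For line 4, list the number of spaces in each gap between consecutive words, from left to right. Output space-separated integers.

Answer: 3

Derivation:
Line 1: ['black', 'pencil'] (min_width=12, slack=4)
Line 2: ['salt', 'fish', 'sea'] (min_width=13, slack=3)
Line 3: ['grass', 'grass'] (min_width=11, slack=5)
Line 4: ['heart', 'umbrella'] (min_width=14, slack=2)
Line 5: ['paper', 'book'] (min_width=10, slack=6)
Line 6: ['sleepy', 'butter'] (min_width=13, slack=3)
Line 7: ['journey', 'run'] (min_width=11, slack=5)
Line 8: ['voice', 'go', 'this', 'it'] (min_width=16, slack=0)
Line 9: ['angry', 'display'] (min_width=13, slack=3)
Line 10: ['cold', 'as', 'open'] (min_width=12, slack=4)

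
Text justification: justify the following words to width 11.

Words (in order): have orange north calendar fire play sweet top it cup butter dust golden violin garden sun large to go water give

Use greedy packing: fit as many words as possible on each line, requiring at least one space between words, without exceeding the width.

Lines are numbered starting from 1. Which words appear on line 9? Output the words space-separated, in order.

Answer: violin

Derivation:
Line 1: ['have', 'orange'] (min_width=11, slack=0)
Line 2: ['north'] (min_width=5, slack=6)
Line 3: ['calendar'] (min_width=8, slack=3)
Line 4: ['fire', 'play'] (min_width=9, slack=2)
Line 5: ['sweet', 'top'] (min_width=9, slack=2)
Line 6: ['it', 'cup'] (min_width=6, slack=5)
Line 7: ['butter', 'dust'] (min_width=11, slack=0)
Line 8: ['golden'] (min_width=6, slack=5)
Line 9: ['violin'] (min_width=6, slack=5)
Line 10: ['garden', 'sun'] (min_width=10, slack=1)
Line 11: ['large', 'to', 'go'] (min_width=11, slack=0)
Line 12: ['water', 'give'] (min_width=10, slack=1)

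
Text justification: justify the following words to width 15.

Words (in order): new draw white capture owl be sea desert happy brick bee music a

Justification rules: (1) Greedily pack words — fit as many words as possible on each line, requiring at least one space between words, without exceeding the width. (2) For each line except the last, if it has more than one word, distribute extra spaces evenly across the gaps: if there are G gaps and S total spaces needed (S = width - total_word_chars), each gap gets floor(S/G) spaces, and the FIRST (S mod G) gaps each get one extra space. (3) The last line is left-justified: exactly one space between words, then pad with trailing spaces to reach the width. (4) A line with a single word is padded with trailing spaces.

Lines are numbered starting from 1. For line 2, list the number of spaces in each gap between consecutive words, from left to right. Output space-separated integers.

Line 1: ['new', 'draw', 'white'] (min_width=14, slack=1)
Line 2: ['capture', 'owl', 'be'] (min_width=14, slack=1)
Line 3: ['sea', 'desert'] (min_width=10, slack=5)
Line 4: ['happy', 'brick', 'bee'] (min_width=15, slack=0)
Line 5: ['music', 'a'] (min_width=7, slack=8)

Answer: 2 1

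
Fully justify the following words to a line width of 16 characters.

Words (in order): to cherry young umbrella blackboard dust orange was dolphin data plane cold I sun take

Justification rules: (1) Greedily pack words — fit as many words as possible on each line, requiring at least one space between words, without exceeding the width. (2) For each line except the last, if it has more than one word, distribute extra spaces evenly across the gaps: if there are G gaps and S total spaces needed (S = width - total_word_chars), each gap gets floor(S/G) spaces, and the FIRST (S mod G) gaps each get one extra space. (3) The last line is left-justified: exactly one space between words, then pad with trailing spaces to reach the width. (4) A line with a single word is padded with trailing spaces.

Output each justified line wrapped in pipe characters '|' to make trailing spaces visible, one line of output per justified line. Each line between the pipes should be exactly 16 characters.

Answer: |to  cherry young|
|umbrella        |
|blackboard  dust|
|orange       was|
|dolphin     data|
|plane cold I sun|
|take            |

Derivation:
Line 1: ['to', 'cherry', 'young'] (min_width=15, slack=1)
Line 2: ['umbrella'] (min_width=8, slack=8)
Line 3: ['blackboard', 'dust'] (min_width=15, slack=1)
Line 4: ['orange', 'was'] (min_width=10, slack=6)
Line 5: ['dolphin', 'data'] (min_width=12, slack=4)
Line 6: ['plane', 'cold', 'I', 'sun'] (min_width=16, slack=0)
Line 7: ['take'] (min_width=4, slack=12)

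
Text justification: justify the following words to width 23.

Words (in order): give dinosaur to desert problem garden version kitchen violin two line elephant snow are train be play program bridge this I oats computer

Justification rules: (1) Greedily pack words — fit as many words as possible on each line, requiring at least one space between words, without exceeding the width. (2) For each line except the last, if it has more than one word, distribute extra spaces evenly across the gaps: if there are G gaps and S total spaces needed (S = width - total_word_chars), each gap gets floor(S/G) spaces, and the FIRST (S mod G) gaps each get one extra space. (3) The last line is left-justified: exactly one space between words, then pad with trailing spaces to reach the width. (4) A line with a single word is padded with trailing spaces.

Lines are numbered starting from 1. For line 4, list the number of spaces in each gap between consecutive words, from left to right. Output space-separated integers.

Answer: 1 1 1

Derivation:
Line 1: ['give', 'dinosaur', 'to', 'desert'] (min_width=23, slack=0)
Line 2: ['problem', 'garden', 'version'] (min_width=22, slack=1)
Line 3: ['kitchen', 'violin', 'two', 'line'] (min_width=23, slack=0)
Line 4: ['elephant', 'snow', 'are', 'train'] (min_width=23, slack=0)
Line 5: ['be', 'play', 'program', 'bridge'] (min_width=22, slack=1)
Line 6: ['this', 'I', 'oats', 'computer'] (min_width=20, slack=3)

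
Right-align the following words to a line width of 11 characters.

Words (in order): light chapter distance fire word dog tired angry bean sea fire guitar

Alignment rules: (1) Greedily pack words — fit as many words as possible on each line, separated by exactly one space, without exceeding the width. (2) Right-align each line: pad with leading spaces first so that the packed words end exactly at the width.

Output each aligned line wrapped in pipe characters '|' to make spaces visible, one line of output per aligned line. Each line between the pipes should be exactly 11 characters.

Answer: |      light|
|    chapter|
|   distance|
|  fire word|
|  dog tired|
| angry bean|
|   sea fire|
|     guitar|

Derivation:
Line 1: ['light'] (min_width=5, slack=6)
Line 2: ['chapter'] (min_width=7, slack=4)
Line 3: ['distance'] (min_width=8, slack=3)
Line 4: ['fire', 'word'] (min_width=9, slack=2)
Line 5: ['dog', 'tired'] (min_width=9, slack=2)
Line 6: ['angry', 'bean'] (min_width=10, slack=1)
Line 7: ['sea', 'fire'] (min_width=8, slack=3)
Line 8: ['guitar'] (min_width=6, slack=5)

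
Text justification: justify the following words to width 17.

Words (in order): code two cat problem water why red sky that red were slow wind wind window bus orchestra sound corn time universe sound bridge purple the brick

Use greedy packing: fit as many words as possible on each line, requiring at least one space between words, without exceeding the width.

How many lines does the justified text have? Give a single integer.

Line 1: ['code', 'two', 'cat'] (min_width=12, slack=5)
Line 2: ['problem', 'water', 'why'] (min_width=17, slack=0)
Line 3: ['red', 'sky', 'that', 'red'] (min_width=16, slack=1)
Line 4: ['were', 'slow', 'wind'] (min_width=14, slack=3)
Line 5: ['wind', 'window', 'bus'] (min_width=15, slack=2)
Line 6: ['orchestra', 'sound'] (min_width=15, slack=2)
Line 7: ['corn', 'time'] (min_width=9, slack=8)
Line 8: ['universe', 'sound'] (min_width=14, slack=3)
Line 9: ['bridge', 'purple', 'the'] (min_width=17, slack=0)
Line 10: ['brick'] (min_width=5, slack=12)
Total lines: 10

Answer: 10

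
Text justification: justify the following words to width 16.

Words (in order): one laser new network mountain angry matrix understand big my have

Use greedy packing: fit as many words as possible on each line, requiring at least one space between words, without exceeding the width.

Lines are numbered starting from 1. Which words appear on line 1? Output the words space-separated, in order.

Line 1: ['one', 'laser', 'new'] (min_width=13, slack=3)
Line 2: ['network', 'mountain'] (min_width=16, slack=0)
Line 3: ['angry', 'matrix'] (min_width=12, slack=4)
Line 4: ['understand', 'big'] (min_width=14, slack=2)
Line 5: ['my', 'have'] (min_width=7, slack=9)

Answer: one laser new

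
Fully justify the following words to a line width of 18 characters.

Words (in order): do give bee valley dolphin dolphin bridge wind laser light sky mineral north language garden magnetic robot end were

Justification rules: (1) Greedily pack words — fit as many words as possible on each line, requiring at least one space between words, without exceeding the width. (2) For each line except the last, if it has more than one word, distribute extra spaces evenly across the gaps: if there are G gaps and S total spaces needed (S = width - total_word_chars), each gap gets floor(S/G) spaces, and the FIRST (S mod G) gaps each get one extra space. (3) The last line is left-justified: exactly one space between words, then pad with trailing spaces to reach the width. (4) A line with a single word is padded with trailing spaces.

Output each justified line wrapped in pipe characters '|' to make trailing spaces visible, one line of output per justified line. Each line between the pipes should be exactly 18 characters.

Answer: |do give bee valley|
|dolphin    dolphin|
|bridge  wind laser|
|light  sky mineral|
|north     language|
|garden    magnetic|
|robot end were    |

Derivation:
Line 1: ['do', 'give', 'bee', 'valley'] (min_width=18, slack=0)
Line 2: ['dolphin', 'dolphin'] (min_width=15, slack=3)
Line 3: ['bridge', 'wind', 'laser'] (min_width=17, slack=1)
Line 4: ['light', 'sky', 'mineral'] (min_width=17, slack=1)
Line 5: ['north', 'language'] (min_width=14, slack=4)
Line 6: ['garden', 'magnetic'] (min_width=15, slack=3)
Line 7: ['robot', 'end', 'were'] (min_width=14, slack=4)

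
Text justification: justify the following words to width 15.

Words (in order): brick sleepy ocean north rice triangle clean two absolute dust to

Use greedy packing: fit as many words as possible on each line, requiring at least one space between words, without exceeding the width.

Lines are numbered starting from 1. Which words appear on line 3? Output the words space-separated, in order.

Line 1: ['brick', 'sleepy'] (min_width=12, slack=3)
Line 2: ['ocean', 'north'] (min_width=11, slack=4)
Line 3: ['rice', 'triangle'] (min_width=13, slack=2)
Line 4: ['clean', 'two'] (min_width=9, slack=6)
Line 5: ['absolute', 'dust'] (min_width=13, slack=2)
Line 6: ['to'] (min_width=2, slack=13)

Answer: rice triangle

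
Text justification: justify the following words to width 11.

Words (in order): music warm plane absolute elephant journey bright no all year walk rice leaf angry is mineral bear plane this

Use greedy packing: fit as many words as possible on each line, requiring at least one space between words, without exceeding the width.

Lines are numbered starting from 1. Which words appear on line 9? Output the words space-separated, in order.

Line 1: ['music', 'warm'] (min_width=10, slack=1)
Line 2: ['plane'] (min_width=5, slack=6)
Line 3: ['absolute'] (min_width=8, slack=3)
Line 4: ['elephant'] (min_width=8, slack=3)
Line 5: ['journey'] (min_width=7, slack=4)
Line 6: ['bright', 'no'] (min_width=9, slack=2)
Line 7: ['all', 'year'] (min_width=8, slack=3)
Line 8: ['walk', 'rice'] (min_width=9, slack=2)
Line 9: ['leaf', 'angry'] (min_width=10, slack=1)
Line 10: ['is', 'mineral'] (min_width=10, slack=1)
Line 11: ['bear', 'plane'] (min_width=10, slack=1)
Line 12: ['this'] (min_width=4, slack=7)

Answer: leaf angry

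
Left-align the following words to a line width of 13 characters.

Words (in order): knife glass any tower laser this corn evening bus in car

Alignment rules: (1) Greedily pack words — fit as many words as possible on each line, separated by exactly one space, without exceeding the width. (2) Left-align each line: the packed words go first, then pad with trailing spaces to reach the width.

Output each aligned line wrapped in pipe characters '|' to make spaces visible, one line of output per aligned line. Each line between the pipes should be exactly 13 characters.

Line 1: ['knife', 'glass'] (min_width=11, slack=2)
Line 2: ['any', 'tower'] (min_width=9, slack=4)
Line 3: ['laser', 'this'] (min_width=10, slack=3)
Line 4: ['corn', 'evening'] (min_width=12, slack=1)
Line 5: ['bus', 'in', 'car'] (min_width=10, slack=3)

Answer: |knife glass  |
|any tower    |
|laser this   |
|corn evening |
|bus in car   |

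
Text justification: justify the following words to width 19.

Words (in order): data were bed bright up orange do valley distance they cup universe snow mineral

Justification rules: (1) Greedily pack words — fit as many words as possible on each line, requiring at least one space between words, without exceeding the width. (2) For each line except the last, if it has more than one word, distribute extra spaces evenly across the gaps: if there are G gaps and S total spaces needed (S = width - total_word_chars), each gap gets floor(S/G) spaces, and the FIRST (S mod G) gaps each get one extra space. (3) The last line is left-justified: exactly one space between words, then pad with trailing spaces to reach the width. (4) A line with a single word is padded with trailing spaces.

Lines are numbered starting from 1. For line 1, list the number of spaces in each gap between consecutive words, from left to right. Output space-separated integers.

Line 1: ['data', 'were', 'bed'] (min_width=13, slack=6)
Line 2: ['bright', 'up', 'orange', 'do'] (min_width=19, slack=0)
Line 3: ['valley', 'distance'] (min_width=15, slack=4)
Line 4: ['they', 'cup', 'universe'] (min_width=17, slack=2)
Line 5: ['snow', 'mineral'] (min_width=12, slack=7)

Answer: 4 4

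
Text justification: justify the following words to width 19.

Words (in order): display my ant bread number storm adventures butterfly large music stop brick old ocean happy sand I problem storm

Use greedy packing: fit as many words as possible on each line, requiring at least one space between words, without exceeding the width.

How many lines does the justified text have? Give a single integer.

Line 1: ['display', 'my', 'ant'] (min_width=14, slack=5)
Line 2: ['bread', 'number', 'storm'] (min_width=18, slack=1)
Line 3: ['adventures'] (min_width=10, slack=9)
Line 4: ['butterfly', 'large'] (min_width=15, slack=4)
Line 5: ['music', 'stop', 'brick'] (min_width=16, slack=3)
Line 6: ['old', 'ocean', 'happy'] (min_width=15, slack=4)
Line 7: ['sand', 'I', 'problem'] (min_width=14, slack=5)
Line 8: ['storm'] (min_width=5, slack=14)
Total lines: 8

Answer: 8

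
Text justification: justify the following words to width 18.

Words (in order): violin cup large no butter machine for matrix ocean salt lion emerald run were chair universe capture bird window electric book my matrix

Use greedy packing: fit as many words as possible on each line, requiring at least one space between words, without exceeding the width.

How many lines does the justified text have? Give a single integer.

Line 1: ['violin', 'cup', 'large'] (min_width=16, slack=2)
Line 2: ['no', 'butter', 'machine'] (min_width=17, slack=1)
Line 3: ['for', 'matrix', 'ocean'] (min_width=16, slack=2)
Line 4: ['salt', 'lion', 'emerald'] (min_width=17, slack=1)
Line 5: ['run', 'were', 'chair'] (min_width=14, slack=4)
Line 6: ['universe', 'capture'] (min_width=16, slack=2)
Line 7: ['bird', 'window'] (min_width=11, slack=7)
Line 8: ['electric', 'book', 'my'] (min_width=16, slack=2)
Line 9: ['matrix'] (min_width=6, slack=12)
Total lines: 9

Answer: 9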